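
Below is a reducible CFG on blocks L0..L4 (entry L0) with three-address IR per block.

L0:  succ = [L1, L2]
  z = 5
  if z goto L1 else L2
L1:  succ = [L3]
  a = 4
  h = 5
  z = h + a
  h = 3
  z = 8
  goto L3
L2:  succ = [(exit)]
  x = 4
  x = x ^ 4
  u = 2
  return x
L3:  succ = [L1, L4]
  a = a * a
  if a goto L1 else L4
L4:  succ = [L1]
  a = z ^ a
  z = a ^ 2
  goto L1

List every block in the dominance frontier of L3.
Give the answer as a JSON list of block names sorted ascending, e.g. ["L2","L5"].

Answer: ["L1"]

Derivation:
idom tree: L1←L0 L2←L0 L3←L1 L4←L3
Dom∩ at merges:
  L1: preds {L0,L3,L4}: {L0} ∩ {L0,L1,L3} ∩ {L0,L1,L3,L4} = {L0}; idom=L0

DF walk-up:
  join L1 pred L0: · stop@L0
  join L1 pred L3: L3→L1 stop@L0
  join L1 pred L4: L4→L3→L1 stop@L0
  L0 → ∅
  L1 → {L1}
  L2 → ∅
  L3 → {L1}
  L4 → {L1}

DF(L3) = ["L1"]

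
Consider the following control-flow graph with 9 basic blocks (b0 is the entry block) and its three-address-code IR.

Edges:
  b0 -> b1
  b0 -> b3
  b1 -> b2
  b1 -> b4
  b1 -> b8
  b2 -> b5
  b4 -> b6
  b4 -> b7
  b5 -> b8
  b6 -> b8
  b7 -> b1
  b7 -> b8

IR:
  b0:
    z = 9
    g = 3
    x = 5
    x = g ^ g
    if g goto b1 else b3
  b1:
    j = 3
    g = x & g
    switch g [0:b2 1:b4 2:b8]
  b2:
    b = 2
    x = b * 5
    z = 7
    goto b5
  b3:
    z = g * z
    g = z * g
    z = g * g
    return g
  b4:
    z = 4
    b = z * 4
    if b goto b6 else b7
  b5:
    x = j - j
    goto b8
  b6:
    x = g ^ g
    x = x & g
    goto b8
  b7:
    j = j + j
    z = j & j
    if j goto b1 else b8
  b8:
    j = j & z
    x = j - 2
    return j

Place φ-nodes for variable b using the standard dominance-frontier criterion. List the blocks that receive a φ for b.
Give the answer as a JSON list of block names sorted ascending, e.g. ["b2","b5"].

idom tree: b1←b0 b2←b1 b3←b0 b4←b1 b5←b2 b6←b4 b7←b4 b8←b1
Dom at joins:
  b1: preds {b0,b7}: {b0} ∩ {b0,b1,b4,b7} = {b0}; idom=b0
  b8: preds {b1,b5,b6,b7}: {b0,b1} ∩ {b0,b1,b2,b5} ∩ {b0,b1,b4,b6} ∩ {b0,b1,b4,b7} = {b0,b1}; idom=b1

DF derivation:
  join b1 pred b0: · stop@b0
  join b1 pred b7: b7→b4→b1 stop@b0
  join b8 pred b1: · stop@b1
  join b8 pred b5: b5→b2 stop@b1
  join b8 pred b6: b6→b4 stop@b1
  join b8 pred b7: b7→b4 stop@b1
  DF(b0)=∅
  DF(b1)={b1}
  DF(b2)={b8}
  DF(b3)=∅
  DF(b4)={b1,b8}
  DF(b5)={b8}
  DF(b6)={b8}
  DF(b7)={b1,b8}
  DF(b8)=∅

φ for b: defs {b2,b4}
  DF⁺ = {b1,b8}

Answer: ["b1", "b8"]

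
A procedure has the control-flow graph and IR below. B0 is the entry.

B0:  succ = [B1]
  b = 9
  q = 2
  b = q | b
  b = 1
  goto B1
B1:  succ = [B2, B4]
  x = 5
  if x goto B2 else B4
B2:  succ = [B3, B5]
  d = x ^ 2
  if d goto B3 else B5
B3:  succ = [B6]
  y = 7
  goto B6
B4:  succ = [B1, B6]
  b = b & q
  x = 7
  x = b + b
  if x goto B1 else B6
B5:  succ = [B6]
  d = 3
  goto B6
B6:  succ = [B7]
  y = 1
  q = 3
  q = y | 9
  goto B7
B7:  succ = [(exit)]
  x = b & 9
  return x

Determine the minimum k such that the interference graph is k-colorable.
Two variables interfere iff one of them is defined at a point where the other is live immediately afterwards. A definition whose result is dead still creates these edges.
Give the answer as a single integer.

Block summaries:
  B0 def {b,q} use ∅
  B1 def {x} use ∅
  B2 def {d} use {x}
  B3 def {y} use ∅
  B4 def {b,x} use {b,q}
  B5 def {d} use ∅
  B6 def {q,y} use ∅
  B7 def {x} use {b}

Liveness:
  B0 li=∅ lo={b,q}
  B1 li={b,q} lo={b,q,x}
  B2 li={b,x} lo={b}
  B3 li={b} lo={b}
  B4 li={b,q} lo={b,q}
  B5 li={b} lo={b}
  B6 li={b} lo={b}
  B7 li={b} lo=∅

Interference:
  b↔{d,q,x,y}
  d↔{b}
  q↔{b,x,y}
  x↔{b,q}
  y↔{b,q}

Registers:
  {b,q,x} pairwise interfere (3-clique) ⇒ χ ≥ 3
  assign b→r0 d→r1 q→r1 x→r2 y→r2 — no edge inside a register ⇒ χ ≤ 3
  χ = 3

Answer: 3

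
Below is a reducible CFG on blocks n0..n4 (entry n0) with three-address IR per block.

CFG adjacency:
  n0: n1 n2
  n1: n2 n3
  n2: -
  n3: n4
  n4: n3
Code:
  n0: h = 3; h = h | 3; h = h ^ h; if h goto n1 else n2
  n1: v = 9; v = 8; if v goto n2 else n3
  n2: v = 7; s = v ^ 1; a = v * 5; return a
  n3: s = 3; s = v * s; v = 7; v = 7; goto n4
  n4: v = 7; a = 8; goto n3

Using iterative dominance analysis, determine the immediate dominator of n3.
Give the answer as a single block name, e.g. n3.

idom tree: n1←n0 n2←n0 n3←n1 n4←n3
Dom∩ at merges:
  n2: preds {n0,n1}: {n0} ∩ {n0,n1} = {n0}; idom=n0
  n3: preds {n1,n4}: {n0,n1} ∩ {n0,n1,n3,n4} = {n0,n1}; idom=n1

idom(n3) = n1

Answer: n1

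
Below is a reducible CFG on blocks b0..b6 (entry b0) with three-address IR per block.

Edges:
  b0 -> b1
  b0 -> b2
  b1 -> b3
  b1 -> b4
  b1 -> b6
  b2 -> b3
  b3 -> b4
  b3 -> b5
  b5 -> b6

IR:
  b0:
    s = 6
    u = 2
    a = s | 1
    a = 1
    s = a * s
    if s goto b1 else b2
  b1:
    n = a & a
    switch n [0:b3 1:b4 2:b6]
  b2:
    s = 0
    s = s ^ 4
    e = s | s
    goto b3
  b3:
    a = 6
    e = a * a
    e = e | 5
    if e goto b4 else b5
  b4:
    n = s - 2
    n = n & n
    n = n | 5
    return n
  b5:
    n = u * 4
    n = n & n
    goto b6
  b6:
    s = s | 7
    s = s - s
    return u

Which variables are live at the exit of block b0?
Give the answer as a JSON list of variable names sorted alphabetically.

Answer: ["a", "s", "u"]

Derivation:
Block summaries:
  b0: def={a,s,u} ue=∅
  b1: def={n} ue={a}
  b2: def={e,s} ue=∅
  b3: def={a,e} ue=∅
  b4: def={n} ue={s}
  b5: def={n} ue={u}
  b6: def={s} ue={s,u}

Liveness:
  live b0: ∅→{a,s,u}
  live b1: {a,s,u}→{s,u}
  live b2: {u}→{s,u}
  live b3: {s,u}→{s,u}
  live b4: {s}→∅
  live b5: {s,u}→{s,u}
  live b6: {s,u}→∅

live-out(b0) = ["a", "s", "u"]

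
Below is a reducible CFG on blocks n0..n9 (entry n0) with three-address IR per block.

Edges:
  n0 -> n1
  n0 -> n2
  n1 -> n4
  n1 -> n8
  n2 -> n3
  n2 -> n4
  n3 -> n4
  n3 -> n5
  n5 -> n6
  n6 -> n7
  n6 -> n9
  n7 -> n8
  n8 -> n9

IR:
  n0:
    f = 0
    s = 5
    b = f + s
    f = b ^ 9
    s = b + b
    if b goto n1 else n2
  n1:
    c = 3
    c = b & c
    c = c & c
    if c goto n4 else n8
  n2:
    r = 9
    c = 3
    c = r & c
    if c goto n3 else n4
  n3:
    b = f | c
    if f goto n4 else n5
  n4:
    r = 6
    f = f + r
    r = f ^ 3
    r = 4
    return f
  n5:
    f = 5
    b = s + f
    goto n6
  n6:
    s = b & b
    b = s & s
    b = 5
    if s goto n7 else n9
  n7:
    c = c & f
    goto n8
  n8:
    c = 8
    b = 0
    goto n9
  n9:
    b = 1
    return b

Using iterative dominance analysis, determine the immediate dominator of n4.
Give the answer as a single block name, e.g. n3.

idom tree: n1←n0 n2←n0 n3←n2 n4←n0 n5←n3 n6←n5 n7←n6 n8←n0 n9←n0
Dom∩ at merges:
  n4: preds {n1,n2,n3}: {n0,n1} ∩ {n0,n2} ∩ {n0,n2,n3} = {n0}; idom=n0
  n8: preds {n1,n7}: {n0,n1} ∩ {n0,n2,n3,n5,n6,n7} = {n0}; idom=n0
  n9: preds {n6,n8}: {n0,n2,n3,n5,n6} ∩ {n0,n8} = {n0}; idom=n0

idom(n4) = n0

Answer: n0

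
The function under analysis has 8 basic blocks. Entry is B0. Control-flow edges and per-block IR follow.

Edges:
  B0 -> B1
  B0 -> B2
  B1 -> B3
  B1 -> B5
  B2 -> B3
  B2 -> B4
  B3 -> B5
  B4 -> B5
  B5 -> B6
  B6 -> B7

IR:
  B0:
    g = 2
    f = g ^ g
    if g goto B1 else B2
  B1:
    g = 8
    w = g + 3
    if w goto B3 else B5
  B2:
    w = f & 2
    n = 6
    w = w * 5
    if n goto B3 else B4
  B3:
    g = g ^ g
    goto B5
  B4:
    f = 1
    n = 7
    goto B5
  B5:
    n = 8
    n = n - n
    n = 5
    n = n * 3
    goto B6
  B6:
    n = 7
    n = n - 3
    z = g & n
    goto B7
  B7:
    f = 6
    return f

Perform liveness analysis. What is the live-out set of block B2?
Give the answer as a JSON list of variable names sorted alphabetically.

Answer: ["g"]

Derivation:
Per-block:
  B0 def {f,g} use ∅
  B1 def {g,w} use ∅
  B2 def {n,w} use {f}
  B3 def {g} use {g}
  B4 def {f,n} use ∅
  B5 def {n} use ∅
  B6 def {n,z} use {g}
  B7 def {f} use ∅

Backward fixpoint:
  B0 li=∅ lo={f,g}
  B1 li=∅ lo={g}
  B2 li={f,g} lo={g}
  B3 li={g} lo={g}
  B4 li={g} lo={g}
  B5 li={g} lo={g}
  B6 li={g} lo=∅
  B7 li=∅ lo=∅

live-out(B2) = ["g"]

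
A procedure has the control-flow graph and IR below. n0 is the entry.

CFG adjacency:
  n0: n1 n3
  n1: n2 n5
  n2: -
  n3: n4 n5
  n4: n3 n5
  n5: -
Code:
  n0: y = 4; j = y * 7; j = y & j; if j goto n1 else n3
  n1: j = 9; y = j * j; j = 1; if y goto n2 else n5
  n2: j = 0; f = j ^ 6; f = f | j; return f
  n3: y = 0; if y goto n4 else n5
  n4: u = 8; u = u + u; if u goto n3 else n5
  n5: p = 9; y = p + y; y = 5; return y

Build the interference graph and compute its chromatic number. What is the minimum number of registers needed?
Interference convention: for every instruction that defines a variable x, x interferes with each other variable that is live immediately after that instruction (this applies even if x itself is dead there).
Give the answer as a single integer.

Per-block:
  n0: {j,y} / ∅
  n1: {j,y} / ∅
  n2: {f,j} / ∅
  n3: {y} / ∅
  n4: {u} / ∅
  n5: {p,y} / {y}

Live sets:
  live n0: ∅→∅
  live n1: ∅→{y}
  live n2: ∅→∅
  live n3: ∅→{y}
  live n4: {y}→{y}
  live n5: {y}→∅

Interfere edges:
  f — {j}
  j — {f,y}
  p — {y}
  u — {y}
  y — {j,p,u}

Registers:
  clique {f,j} ⇒ need ≥ 2
  2-colouring: c0={f,y}  c1={j,p,u}
  χ = 2

Answer: 2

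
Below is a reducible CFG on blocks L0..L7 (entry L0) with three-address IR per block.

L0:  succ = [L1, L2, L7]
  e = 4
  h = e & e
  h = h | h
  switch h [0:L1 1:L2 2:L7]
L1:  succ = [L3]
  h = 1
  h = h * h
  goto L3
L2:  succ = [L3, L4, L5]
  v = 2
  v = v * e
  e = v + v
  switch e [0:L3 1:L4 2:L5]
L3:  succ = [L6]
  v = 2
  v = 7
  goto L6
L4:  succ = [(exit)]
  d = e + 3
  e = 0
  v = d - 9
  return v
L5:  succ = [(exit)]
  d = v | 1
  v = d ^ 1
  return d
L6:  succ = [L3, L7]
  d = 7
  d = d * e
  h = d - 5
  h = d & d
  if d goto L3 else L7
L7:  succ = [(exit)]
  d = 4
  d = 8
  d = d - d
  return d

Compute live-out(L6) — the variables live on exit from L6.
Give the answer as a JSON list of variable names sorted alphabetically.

def/use:
  L0: def={e,h} ue=∅
  L1: def={h} ue=∅
  L2: def={e,v} ue={e}
  L3: def={v} ue=∅
  L4: def={d,e,v} ue={e}
  L5: def={d,v} ue={v}
  L6: def={d,h} ue={e}
  L7: def={d} ue=∅

Live sets:
  L0: in=∅ out={e}
  L1: in={e} out={e}
  L2: in={e} out={e,v}
  L3: in={e} out={e}
  L4: in={e} out=∅
  L5: in={v} out=∅
  L6: in={e} out={e}
  L7: in=∅ out=∅

live-out(L6) = ["e"]

Answer: ["e"]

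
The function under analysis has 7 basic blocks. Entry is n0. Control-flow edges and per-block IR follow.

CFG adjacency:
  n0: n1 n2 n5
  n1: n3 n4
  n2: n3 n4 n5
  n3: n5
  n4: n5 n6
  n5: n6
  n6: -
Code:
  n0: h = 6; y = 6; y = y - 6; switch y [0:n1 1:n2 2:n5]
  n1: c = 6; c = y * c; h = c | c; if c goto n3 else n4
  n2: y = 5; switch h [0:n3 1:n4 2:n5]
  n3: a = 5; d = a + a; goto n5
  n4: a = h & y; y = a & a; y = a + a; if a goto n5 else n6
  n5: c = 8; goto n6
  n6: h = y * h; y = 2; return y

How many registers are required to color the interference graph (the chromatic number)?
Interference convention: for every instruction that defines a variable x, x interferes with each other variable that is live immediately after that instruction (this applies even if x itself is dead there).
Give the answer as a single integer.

Answer: 3

Analysis:
Block summaries:
  n0: {h,y} / ∅
  n1: {c,h} / {y}
  n2: {y} / {h}
  n3: {a,d} / ∅
  n4: {a,y} / {h,y}
  n5: {c} / ∅
  n6: {h,y} / {h,y}

Backward fixpoint:
  n0: in=∅ out={h,y}
  n1: in={y} out={h,y}
  n2: in={h} out={h,y}
  n3: in={h,y} out={h,y}
  n4: in={h,y} out={h,y}
  n5: in={h,y} out={h,y}
  n6: in={h,y} out=∅

Conflict graph:
  a — {h,y}
  c — {h,y}
  d — {h,y}
  h — {a,c,d,y}
  y — {a,c,d,h}

Registers:
  clique {a,h,y} ⇒ need ≥ 3
  3-colouring: c0={h}  c1={y}  c2={a,c,d}
  χ = 3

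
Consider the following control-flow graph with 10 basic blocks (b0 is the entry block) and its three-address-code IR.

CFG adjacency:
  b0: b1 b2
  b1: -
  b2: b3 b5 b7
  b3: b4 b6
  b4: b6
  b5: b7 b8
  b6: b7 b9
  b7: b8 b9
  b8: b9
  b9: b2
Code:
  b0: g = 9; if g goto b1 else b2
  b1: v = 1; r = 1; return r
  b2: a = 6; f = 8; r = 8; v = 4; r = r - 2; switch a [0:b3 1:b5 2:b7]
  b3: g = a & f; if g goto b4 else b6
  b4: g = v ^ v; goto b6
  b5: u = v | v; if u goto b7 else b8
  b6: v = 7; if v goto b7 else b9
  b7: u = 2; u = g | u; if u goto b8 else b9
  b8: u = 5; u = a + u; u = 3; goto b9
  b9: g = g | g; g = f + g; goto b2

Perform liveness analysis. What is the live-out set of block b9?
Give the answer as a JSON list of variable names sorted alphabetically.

Block summaries:
  b0: {g} / ∅
  b1: {r,v} / ∅
  b2: {a,f,r,v} / ∅
  b3: {g} / {a,f}
  b4: {g} / {v}
  b5: {u} / {v}
  b6: {v} / ∅
  b7: {u} / {g}
  b8: {u} / {a}
  b9: {g} / {f,g}

Liveness:
  b0: in=∅ out={g}
  b1: in=∅ out=∅
  b2: in={g} out={a,f,g,v}
  b3: in={a,f,v} out={a,f,g,v}
  b4: in={a,f,v} out={a,f,g}
  b5: in={a,f,g,v} out={a,f,g}
  b6: in={a,f,g} out={a,f,g}
  b7: in={a,f,g} out={a,f,g}
  b8: in={a,f,g} out={f,g}
  b9: in={f,g} out={g}

live-out(b9) = ["g"]

Answer: ["g"]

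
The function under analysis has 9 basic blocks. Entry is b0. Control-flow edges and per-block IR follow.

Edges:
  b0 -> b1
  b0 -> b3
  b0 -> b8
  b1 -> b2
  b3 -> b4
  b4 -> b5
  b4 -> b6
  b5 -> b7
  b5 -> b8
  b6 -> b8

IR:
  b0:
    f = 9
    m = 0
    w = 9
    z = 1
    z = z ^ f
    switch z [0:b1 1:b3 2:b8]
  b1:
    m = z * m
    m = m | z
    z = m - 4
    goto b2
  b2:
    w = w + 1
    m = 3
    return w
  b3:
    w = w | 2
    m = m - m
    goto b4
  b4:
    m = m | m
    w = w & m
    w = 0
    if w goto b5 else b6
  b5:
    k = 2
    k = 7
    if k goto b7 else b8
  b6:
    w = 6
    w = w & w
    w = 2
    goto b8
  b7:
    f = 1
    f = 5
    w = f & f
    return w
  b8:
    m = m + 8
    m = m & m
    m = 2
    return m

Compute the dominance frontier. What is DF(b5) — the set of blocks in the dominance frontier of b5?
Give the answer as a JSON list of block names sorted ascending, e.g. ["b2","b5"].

Answer: ["b8"]

Derivation:
idom tree: b1←b0 b2←b1 b3←b0 b4←b3 b5←b4 b6←b4 b7←b5 b8←b0
Join-block Dom:
  b8: preds {b0,b5,b6}: {b0} ∩ {b0,b3,b4,b5} ∩ {b0,b3,b4,b6} = {b0}; idom=b0

Frontier:
  join b8 pred b0: · stop@b0
  join b8 pred b5: b5→b4→b3 stop@b0
  join b8 pred b6: b6→b4→b3 stop@b0
  b0 → ∅
  b1 → ∅
  b2 → ∅
  b3 → {b8}
  b4 → {b8}
  b5 → {b8}
  b6 → {b8}
  b7 → ∅
  b8 → ∅

DF(b5) = ["b8"]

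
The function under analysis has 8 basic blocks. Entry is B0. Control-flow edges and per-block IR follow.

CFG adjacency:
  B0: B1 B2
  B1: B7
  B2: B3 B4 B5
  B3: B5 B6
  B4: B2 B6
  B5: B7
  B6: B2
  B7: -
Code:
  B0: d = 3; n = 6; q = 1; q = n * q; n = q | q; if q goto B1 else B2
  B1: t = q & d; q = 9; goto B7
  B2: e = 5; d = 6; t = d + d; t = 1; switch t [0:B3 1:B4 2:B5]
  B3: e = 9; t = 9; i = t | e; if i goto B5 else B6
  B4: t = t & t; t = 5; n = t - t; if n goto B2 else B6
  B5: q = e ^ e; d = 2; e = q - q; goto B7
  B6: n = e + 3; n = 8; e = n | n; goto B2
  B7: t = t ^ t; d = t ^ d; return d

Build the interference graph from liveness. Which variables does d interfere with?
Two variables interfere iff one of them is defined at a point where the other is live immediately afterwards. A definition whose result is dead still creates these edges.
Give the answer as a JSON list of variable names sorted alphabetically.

Answer: ["e", "n", "q", "t"]

Working:
def/use:
  B0 def {d,n,q} use ∅
  B1 def {q,t} use {d,q}
  B2 def {d,e,t} use ∅
  B3 def {e,i,t} use ∅
  B4 def {n,t} use {t}
  B5 def {d,e,q} use {e}
  B6 def {e,n} use {e}
  B7 def {d,t} use {d,t}

Liveness:
  live B0: ∅→{d,q}
  live B1: {d,q}→{d,t}
  live B2: ∅→{e,t}
  live B3: ∅→{e,t}
  live B4: {e,t}→{e}
  live B5: {e,t}→{d,t}
  live B6: {e}→∅
  live B7: {d,t}→∅

Conflict graph:
  d — {e,n,q,t}
  e — {d,i,n,t}
  i — {e,t}
  n — {d,e,q}
  q — {d,n,t}
  t — {d,e,i,q}

N(d) = ["e", "n", "q", "t"]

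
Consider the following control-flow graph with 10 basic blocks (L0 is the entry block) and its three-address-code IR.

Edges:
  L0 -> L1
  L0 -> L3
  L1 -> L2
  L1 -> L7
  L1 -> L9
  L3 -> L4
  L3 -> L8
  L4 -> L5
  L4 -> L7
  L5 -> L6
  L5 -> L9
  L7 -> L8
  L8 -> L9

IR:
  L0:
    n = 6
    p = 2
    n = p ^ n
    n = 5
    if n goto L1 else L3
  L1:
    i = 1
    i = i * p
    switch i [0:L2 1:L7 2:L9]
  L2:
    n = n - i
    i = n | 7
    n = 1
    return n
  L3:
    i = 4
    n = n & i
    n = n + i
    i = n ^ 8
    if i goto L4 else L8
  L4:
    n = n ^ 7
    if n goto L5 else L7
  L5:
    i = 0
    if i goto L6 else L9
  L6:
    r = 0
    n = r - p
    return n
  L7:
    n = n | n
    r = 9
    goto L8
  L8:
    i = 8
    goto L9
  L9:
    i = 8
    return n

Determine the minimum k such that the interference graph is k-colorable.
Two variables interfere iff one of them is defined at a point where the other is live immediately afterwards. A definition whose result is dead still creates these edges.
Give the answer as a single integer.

Per-block:
  L0: {n,p} / ∅
  L1: {i} / {p}
  L2: {i,n} / {i,n}
  L3: {i,n} / {n}
  L4: {n} / {n}
  L5: {i} / ∅
  L6: {n,r} / {p}
  L7: {n,r} / {n}
  L8: {i} / ∅
  L9: {i} / {n}

Liveness:
  live L0: ∅→{n,p}
  live L1: {n,p}→{i,n}
  live L2: {i,n}→∅
  live L3: {n,p}→{n,p}
  live L4: {n,p}→{n,p}
  live L5: {n,p}→{n,p}
  live L6: {p}→∅
  live L7: {n}→{n}
  live L8: {n}→{n}
  live L9: {n}→∅

Interference:
  i↔{n,p}
  n↔{i,p,r}
  p↔{i,n,r}
  r↔{n,p}

Registers:
  lower bound: {i,n,p} mutually conflict ⇒ χ ≥ 3
  3-colouring: R0={n}  R1={p}  R2={i,r}
  χ = 3

Answer: 3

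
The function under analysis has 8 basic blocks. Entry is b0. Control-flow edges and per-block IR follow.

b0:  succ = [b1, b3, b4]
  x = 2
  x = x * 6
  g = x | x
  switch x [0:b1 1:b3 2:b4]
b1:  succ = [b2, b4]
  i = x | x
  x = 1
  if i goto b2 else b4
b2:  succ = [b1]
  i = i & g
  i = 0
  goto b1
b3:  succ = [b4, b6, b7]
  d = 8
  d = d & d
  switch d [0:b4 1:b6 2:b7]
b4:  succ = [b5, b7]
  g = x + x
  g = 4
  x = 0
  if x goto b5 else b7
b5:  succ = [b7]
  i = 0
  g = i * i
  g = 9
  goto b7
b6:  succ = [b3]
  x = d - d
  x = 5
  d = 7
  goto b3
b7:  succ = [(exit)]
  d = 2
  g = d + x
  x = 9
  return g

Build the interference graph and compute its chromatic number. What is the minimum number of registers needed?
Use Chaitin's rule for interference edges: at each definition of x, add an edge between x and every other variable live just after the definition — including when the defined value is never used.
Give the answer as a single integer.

Per-block:
  b0 def {g,x} use ∅
  b1 def {i,x} use {x}
  b2 def {i} use {g,i}
  b3 def {d} use ∅
  b4 def {g,x} use {x}
  b5 def {g,i} use ∅
  b6 def {d,x} use {d}
  b7 def {d,g,x} use {x}

Backward fixpoint:
  live b0: ∅→{g,x}
  live b1: {g,x}→{g,i,x}
  live b2: {g,i,x}→{g,x}
  live b3: {x}→{d,x}
  live b4: {x}→{x}
  live b5: {x}→{x}
  live b6: {d}→{x}
  live b7: {x}→∅

Conflict graph:
  d: {x}
  g: {i,x}
  i: {g,x}
  x: {d,g,i}

Registers:
  lower bound: {g,i,x} mutually conflict ⇒ χ ≥ 3
  3-colouring: R0={x}  R1={d,g}  R2={i}
  χ = 3

Answer: 3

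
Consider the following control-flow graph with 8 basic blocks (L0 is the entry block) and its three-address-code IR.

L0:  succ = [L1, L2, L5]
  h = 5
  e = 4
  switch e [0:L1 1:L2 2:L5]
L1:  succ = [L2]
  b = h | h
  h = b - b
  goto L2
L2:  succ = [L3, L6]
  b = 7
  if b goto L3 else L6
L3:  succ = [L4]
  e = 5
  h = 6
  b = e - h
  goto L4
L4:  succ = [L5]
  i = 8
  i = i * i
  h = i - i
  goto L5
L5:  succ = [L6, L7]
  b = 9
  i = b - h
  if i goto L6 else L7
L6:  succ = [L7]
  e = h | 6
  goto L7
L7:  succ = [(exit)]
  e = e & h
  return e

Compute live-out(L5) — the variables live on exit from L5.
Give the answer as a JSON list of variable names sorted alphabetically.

Answer: ["e", "h"]

Derivation:
Block summaries:
  L0: def={e,h} ue=∅
  L1: def={b,h} ue={h}
  L2: def={b} ue=∅
  L3: def={b,e,h} ue=∅
  L4: def={h,i} ue=∅
  L5: def={b,i} ue={h}
  L6: def={e} ue={h}
  L7: def={e} ue={e,h}

Liveness:
  L0 li=∅ lo={e,h}
  L1 li={h} lo={h}
  L2 li={h} lo={h}
  L3 li=∅ lo={e}
  L4 li={e} lo={e,h}
  L5 li={e,h} lo={e,h}
  L6 li={h} lo={e,h}
  L7 li={e,h} lo=∅

live-out(L5) = ["e", "h"]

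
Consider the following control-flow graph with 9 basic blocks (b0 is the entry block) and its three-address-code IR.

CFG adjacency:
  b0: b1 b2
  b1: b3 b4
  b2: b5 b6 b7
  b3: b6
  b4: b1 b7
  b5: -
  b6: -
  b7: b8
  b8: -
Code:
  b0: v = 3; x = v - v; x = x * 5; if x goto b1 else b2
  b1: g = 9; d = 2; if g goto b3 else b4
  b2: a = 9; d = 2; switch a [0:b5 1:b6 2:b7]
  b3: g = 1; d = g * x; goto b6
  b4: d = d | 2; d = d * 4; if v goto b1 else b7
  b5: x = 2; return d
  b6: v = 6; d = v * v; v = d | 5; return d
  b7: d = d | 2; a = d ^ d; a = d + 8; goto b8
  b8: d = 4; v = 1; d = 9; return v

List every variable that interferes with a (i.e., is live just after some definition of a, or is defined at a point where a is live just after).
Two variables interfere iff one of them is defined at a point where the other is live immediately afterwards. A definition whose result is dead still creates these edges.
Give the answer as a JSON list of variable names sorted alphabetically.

Block summaries:
  b0: {v,x} / ∅
  b1: {d,g} / ∅
  b2: {a,d} / ∅
  b3: {d,g} / {x}
  b4: {d} / {d,v}
  b5: {x} / {d}
  b6: {d,v} / ∅
  b7: {a,d} / {d}
  b8: {d,v} / ∅

Liveness:
  b0: in=∅ out={v,x}
  b1: in={v,x} out={d,v,x}
  b2: in=∅ out={d}
  b3: in={x} out=∅
  b4: in={d,v,x} out={d,v,x}
  b5: in={d} out=∅
  b6: in=∅ out=∅
  b7: in={d} out=∅
  b8: in=∅ out=∅

Interference:
  a — {d}
  d — {a,g,v,x}
  g — {d,v,x}
  v — {d,g,x}
  x — {d,g,v}

N(a) = ["d"]

Answer: ["d"]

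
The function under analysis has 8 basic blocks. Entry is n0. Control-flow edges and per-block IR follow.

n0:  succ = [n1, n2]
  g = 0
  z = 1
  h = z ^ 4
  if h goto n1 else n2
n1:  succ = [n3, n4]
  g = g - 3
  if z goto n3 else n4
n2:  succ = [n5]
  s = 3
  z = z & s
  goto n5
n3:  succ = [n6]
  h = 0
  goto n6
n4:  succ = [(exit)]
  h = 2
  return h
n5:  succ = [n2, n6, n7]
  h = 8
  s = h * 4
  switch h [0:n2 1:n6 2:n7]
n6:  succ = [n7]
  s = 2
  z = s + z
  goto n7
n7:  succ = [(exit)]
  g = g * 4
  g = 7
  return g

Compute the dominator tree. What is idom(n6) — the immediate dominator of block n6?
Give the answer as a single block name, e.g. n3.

Answer: n0

Analysis:
idom tree: n1←n0 n2←n0 n3←n1 n4←n1 n5←n2 n6←n0 n7←n0
Dom∩ at merges:
  n2: preds {n0,n5}: {n0} ∩ {n0,n2,n5} = {n0}; idom=n0
  n6: preds {n3,n5}: {n0,n1,n3} ∩ {n0,n2,n5} = {n0}; idom=n0
  n7: preds {n5,n6}: {n0,n2,n5} ∩ {n0,n6} = {n0}; idom=n0

idom(n6) = n0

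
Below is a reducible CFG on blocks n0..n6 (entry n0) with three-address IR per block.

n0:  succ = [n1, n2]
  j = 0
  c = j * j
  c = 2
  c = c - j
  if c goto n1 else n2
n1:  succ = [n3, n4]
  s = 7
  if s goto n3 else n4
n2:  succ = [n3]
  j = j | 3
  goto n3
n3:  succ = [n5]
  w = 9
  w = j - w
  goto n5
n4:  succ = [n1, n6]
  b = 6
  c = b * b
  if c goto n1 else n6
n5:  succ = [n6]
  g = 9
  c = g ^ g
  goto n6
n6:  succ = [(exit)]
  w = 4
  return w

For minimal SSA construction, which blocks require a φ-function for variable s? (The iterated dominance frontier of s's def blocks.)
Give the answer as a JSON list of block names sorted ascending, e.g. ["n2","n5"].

Answer: ["n1", "n3", "n6"]

Derivation:
idom tree: n1←n0 n2←n0 n3←n0 n4←n1 n5←n3 n6←n0
Join-block Dom:
  n1: preds {n0,n4}: {n0} ∩ {n0,n1,n4} = {n0}; idom=n0
  n3: preds {n1,n2}: {n0,n1} ∩ {n0,n2} = {n0}; idom=n0
  n6: preds {n4,n5}: {n0,n1,n4} ∩ {n0,n3,n5} = {n0}; idom=n0

DF walk-up:
  n1←n0: walk · to n0
  n1←n4: walk n4→n1 to n0
  n3←n1: walk n1 to n0
  n3←n2: walk n2 to n0
  n6←n4: walk n4→n1 to n0
  n6←n5: walk n5→n3 to n0
  DF(n0)=∅
  DF(n1)={n1,n3,n6}
  DF(n2)={n3}
  DF(n3)={n6}
  DF(n4)={n1,n6}
  DF(n5)={n6}
  DF(n6)=∅

φ for s: defs {n1}
  DF⁺ = {n1,n3,n6}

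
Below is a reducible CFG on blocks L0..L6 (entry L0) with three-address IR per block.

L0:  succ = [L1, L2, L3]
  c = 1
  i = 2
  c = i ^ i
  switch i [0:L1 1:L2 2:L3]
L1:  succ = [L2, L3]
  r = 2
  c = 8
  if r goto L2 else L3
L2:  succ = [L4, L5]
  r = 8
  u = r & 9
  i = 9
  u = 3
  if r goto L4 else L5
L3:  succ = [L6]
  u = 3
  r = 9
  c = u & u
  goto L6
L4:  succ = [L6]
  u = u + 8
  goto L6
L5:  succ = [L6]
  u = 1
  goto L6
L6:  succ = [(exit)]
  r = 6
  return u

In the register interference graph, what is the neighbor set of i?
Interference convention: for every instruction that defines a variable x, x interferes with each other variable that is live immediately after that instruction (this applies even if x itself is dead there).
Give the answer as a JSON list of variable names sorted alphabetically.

Per-block:
  L0 def {c,i} use ∅
  L1 def {c,r} use ∅
  L2 def {i,r,u} use ∅
  L3 def {c,r,u} use ∅
  L4 def {u} use {u}
  L5 def {u} use ∅
  L6 def {r} use {u}

Backward fixpoint:
  L0: in=∅ out=∅
  L1: in=∅ out=∅
  L2: in=∅ out={u}
  L3: in=∅ out={u}
  L4: in={u} out={u}
  L5: in=∅ out={u}
  L6: in={u} out=∅

Interference:
  c: {i,r,u}
  i: {c,r}
  r: {c,i,u}
  u: {c,r}

N(i) = ["c", "r"]

Answer: ["c", "r"]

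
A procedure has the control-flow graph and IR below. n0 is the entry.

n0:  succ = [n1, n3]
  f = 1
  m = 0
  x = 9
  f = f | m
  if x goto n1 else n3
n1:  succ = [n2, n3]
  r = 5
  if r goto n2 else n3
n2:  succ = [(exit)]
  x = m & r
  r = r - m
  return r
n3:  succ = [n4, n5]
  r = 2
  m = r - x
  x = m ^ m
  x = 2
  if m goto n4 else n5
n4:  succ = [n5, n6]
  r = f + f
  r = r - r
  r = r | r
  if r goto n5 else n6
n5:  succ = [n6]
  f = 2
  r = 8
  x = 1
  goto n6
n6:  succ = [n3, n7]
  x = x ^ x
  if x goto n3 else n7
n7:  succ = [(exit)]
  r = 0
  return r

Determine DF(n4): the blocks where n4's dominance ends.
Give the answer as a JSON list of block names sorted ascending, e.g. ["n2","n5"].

Answer: ["n5", "n6"]

Analysis:
idom tree: n1←n0 n2←n1 n3←n0 n4←n3 n5←n3 n6←n3 n7←n6
Dom at joins:
  n3: preds {n0,n1,n6}: {n0} ∩ {n0,n1} ∩ {n0,n3,n6} = {n0}; idom=n0
  n5: preds {n3,n4}: {n0,n3} ∩ {n0,n3,n4} = {n0,n3}; idom=n3
  n6: preds {n4,n5}: {n0,n3,n4} ∩ {n0,n3,n5} = {n0,n3}; idom=n3

DF walk-up:
  n3←n0: walk · to n0
  n3←n1: walk n1 to n0
  n3←n6: walk n6→n3 to n0
  n5←n3: walk · to n3
  n5←n4: walk n4 to n3
  n6←n4: walk n4 to n3
  n6←n5: walk n5 to n3
  n0 → ∅
  n1 → {n3}
  n2 → ∅
  n3 → {n3}
  n4 → {n5,n6}
  n5 → {n6}
  n6 → {n3}
  n7 → ∅

DF(n4) = ["n5", "n6"]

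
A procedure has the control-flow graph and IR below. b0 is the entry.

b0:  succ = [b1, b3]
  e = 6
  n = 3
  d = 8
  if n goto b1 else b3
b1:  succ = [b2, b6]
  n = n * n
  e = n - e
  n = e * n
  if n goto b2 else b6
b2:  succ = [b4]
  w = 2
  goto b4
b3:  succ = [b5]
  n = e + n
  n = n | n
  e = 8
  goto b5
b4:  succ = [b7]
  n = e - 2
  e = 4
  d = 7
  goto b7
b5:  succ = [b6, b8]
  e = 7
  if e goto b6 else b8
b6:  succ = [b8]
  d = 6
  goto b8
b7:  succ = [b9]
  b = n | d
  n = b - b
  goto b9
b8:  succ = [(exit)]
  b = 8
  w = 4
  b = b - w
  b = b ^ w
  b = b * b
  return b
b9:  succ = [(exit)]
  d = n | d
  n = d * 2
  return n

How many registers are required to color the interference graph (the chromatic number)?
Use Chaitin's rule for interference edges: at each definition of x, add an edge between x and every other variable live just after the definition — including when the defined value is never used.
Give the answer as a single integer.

Block summaries:
  b0: {d,e,n} / ∅
  b1: {e,n} / {e,n}
  b2: {w} / ∅
  b3: {e,n} / {e,n}
  b4: {d,e,n} / {e}
  b5: {e} / ∅
  b6: {d} / ∅
  b7: {b,n} / {d,n}
  b8: {b,w} / ∅
  b9: {d,n} / {d,n}

Live sets:
  b0: in=∅ out={e,n}
  b1: in={e,n} out={e}
  b2: in={e} out={e}
  b3: in={e,n} out=∅
  b4: in={e} out={d,n}
  b5: in=∅ out=∅
  b6: in=∅ out=∅
  b7: in={d,n} out={d,n}
  b8: in=∅ out=∅
  b9: in={d,n} out=∅

Interference:
  b↔{d,w}
  d↔{b,e,n}
  e↔{d,n,w}
  n↔{d,e}
  w↔{b,e}

Registers:
  {d,e,n} pairwise interfere (3-clique) ⇒ χ ≥ 3
  3-colouring: R0={d,w}  R1={b,e}  R2={n}
  χ = 3

Answer: 3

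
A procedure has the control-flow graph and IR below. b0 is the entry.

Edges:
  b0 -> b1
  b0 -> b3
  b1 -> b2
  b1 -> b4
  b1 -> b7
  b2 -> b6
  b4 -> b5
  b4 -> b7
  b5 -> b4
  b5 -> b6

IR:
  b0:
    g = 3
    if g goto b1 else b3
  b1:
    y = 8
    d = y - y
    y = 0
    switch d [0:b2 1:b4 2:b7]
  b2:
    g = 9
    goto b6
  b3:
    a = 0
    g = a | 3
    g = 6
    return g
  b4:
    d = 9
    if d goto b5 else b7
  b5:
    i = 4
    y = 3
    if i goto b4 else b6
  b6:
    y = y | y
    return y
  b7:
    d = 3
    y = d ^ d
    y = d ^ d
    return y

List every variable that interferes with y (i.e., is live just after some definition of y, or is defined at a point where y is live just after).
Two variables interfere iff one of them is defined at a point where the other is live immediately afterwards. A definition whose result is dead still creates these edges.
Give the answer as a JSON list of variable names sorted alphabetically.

Answer: ["d", "g", "i"]

Analysis:
Per-block:
  b0: def={g} ue=∅
  b1: def={d,y} ue=∅
  b2: def={g} ue=∅
  b3: def={a,g} ue=∅
  b4: def={d} ue=∅
  b5: def={i,y} ue=∅
  b6: def={y} ue={y}
  b7: def={d,y} ue=∅

Liveness:
  b0 li=∅ lo=∅
  b1 li=∅ lo={y}
  b2 li={y} lo={y}
  b3 li=∅ lo=∅
  b4 li=∅ lo=∅
  b5 li=∅ lo={y}
  b6 li={y} lo=∅
  b7 li=∅ lo=∅

Conflict graph:
  a↔∅
  d↔{y}
  g↔{y}
  i↔{y}
  y↔{d,g,i}

N(y) = ["d", "g", "i"]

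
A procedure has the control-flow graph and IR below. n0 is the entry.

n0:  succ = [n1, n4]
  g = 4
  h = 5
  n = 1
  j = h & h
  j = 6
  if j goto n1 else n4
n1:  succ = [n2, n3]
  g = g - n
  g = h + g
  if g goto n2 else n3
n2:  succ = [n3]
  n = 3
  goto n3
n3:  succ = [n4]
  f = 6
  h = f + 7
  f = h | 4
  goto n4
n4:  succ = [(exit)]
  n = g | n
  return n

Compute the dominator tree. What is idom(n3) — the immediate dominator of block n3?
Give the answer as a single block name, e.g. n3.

Answer: n1

Working:
idom tree: n1←n0 n2←n1 n3←n1 n4←n0
Dom at joins:
  n3: preds {n1,n2}: {n0,n1} ∩ {n0,n1,n2} = {n0,n1}; idom=n1
  n4: preds {n0,n3}: {n0} ∩ {n0,n1,n3} = {n0}; idom=n0

idom(n3) = n1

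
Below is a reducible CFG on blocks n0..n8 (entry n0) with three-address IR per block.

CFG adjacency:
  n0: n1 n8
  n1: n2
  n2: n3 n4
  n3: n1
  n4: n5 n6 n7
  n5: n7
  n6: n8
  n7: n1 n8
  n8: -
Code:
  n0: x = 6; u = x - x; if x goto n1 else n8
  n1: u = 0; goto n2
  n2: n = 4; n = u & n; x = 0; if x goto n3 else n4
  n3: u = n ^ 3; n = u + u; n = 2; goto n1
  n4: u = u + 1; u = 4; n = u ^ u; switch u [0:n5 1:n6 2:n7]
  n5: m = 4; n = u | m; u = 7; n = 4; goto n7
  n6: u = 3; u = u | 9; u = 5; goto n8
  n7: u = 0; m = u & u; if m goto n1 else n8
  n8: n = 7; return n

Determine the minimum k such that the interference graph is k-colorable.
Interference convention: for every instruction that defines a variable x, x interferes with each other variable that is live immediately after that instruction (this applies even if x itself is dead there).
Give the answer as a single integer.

Block summaries:
  n0: {u,x} / ∅
  n1: {u} / ∅
  n2: {n,x} / {u}
  n3: {n,u} / {n}
  n4: {n,u} / {u}
  n5: {m,n,u} / {u}
  n6: {u} / ∅
  n7: {m,u} / ∅
  n8: {n} / ∅

Liveness:
  live n0: ∅→∅
  live n1: ∅→{u}
  live n2: {u}→{n,u}
  live n3: {n}→∅
  live n4: {u}→{u}
  live n5: {u}→∅
  live n6: ∅→∅
  live n7: ∅→∅
  live n8: ∅→∅

Conflict graph:
  m↔{u}
  n↔{u,x}
  u↔{m,n,x}
  x↔{n,u}

Chromatic number:
  clique {n,u,x} ⇒ need ≥ 3
  assign m→r1 n→r1 u→r0 x→r2 — no edge inside a register ⇒ χ ≤ 3
  χ = 3

Answer: 3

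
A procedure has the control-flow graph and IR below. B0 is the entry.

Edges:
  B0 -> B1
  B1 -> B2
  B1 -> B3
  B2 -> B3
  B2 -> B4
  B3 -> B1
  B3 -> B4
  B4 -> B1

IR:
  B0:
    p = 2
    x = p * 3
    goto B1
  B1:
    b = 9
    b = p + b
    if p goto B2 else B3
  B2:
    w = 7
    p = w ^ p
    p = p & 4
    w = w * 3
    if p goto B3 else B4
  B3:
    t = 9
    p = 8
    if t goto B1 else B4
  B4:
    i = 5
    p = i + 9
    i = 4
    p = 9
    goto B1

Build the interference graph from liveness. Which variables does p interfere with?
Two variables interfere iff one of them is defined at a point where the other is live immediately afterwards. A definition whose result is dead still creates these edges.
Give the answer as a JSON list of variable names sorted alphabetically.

Per-block:
  B0 def {p,x} use ∅
  B1 def {b} use {p}
  B2 def {p,w} use {p}
  B3 def {p,t} use ∅
  B4 def {i,p} use ∅

Live sets:
  B0: in=∅ out={p}
  B1: in={p} out={p}
  B2: in={p} out=∅
  B3: in=∅ out={p}
  B4: in=∅ out={p}

Conflict graph:
  b↔{p}
  i↔∅
  p↔{b,t,w,x}
  t↔{p}
  w↔{p}
  x↔{p}

N(p) = ["b", "t", "w", "x"]

Answer: ["b", "t", "w", "x"]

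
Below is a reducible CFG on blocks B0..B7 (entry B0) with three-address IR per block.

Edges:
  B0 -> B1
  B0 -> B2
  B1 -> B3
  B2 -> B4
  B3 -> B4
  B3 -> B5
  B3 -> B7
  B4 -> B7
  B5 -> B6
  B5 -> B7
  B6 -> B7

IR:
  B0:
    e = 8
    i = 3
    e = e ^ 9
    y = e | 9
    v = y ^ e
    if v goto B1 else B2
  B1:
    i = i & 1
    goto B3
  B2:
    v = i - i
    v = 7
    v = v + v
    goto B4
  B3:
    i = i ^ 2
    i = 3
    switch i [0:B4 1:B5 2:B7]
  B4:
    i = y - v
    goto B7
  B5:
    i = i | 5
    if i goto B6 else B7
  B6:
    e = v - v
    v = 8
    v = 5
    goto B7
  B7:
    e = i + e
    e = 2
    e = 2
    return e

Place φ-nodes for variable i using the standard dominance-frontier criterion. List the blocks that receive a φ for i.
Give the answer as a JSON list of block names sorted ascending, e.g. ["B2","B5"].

idom tree: B1←B0 B2←B0 B3←B1 B4←B0 B5←B3 B6←B5 B7←B0
Dom at joins:
  B4: preds {B2,B3}: {B0,B2} ∩ {B0,B1,B3} = {B0}; idom=B0
  B7: preds {B3,B4,B5,B6}: {B0,B1,B3} ∩ {B0,B4} ∩ {B0,B1,B3,B5} ∩ {B0,B1,B3,B5,B6} = {B0}; idom=B0

DF derivation:
  join B4 pred B2: B2 stop@B0
  join B4 pred B3: B3→B1 stop@B0
  join B7 pred B3: B3→B1 stop@B0
  join B7 pred B4: B4 stop@B0
  join B7 pred B5: B5→B3→B1 stop@B0
  join B7 pred B6: B6→B5→B3→B1 stop@B0
  B0 → ∅
  B1 → {B4,B7}
  B2 → {B4}
  B3 → {B4,B7}
  B4 → {B7}
  B5 → {B7}
  B6 → {B7}
  B7 → ∅

φ for i: defs {B0,B1,B3,B4,B5}
  DF⁺ = {B4,B7}

Answer: ["B4", "B7"]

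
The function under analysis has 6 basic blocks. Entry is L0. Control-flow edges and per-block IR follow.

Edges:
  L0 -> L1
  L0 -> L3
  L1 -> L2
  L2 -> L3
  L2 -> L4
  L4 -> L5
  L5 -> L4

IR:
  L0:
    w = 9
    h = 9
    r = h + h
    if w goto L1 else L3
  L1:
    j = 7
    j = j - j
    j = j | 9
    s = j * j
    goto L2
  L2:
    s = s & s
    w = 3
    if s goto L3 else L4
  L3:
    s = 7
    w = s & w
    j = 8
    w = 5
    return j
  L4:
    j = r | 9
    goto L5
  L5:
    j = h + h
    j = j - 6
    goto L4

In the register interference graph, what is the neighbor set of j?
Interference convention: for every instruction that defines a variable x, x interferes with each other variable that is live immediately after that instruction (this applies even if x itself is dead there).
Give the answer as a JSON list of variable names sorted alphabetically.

Answer: ["h", "r", "w"]

Derivation:
Block summaries:
  L0: {h,r,w} / ∅
  L1: {j,s} / ∅
  L2: {s,w} / {s}
  L3: {j,s,w} / {w}
  L4: {j} / {r}
  L5: {j} / {h}

Liveness:
  L0: in=∅ out={h,r,w}
  L1: in={h,r} out={h,r,s}
  L2: in={h,r,s} out={h,r,w}
  L3: in={w} out=∅
  L4: in={h,r} out={h,r}
  L5: in={h,r} out={h,r}

Interference:
  h: {j,r,s,w}
  j: {h,r,w}
  r: {h,j,s,w}
  s: {h,r,w}
  w: {h,j,r,s}

N(j) = ["h", "r", "w"]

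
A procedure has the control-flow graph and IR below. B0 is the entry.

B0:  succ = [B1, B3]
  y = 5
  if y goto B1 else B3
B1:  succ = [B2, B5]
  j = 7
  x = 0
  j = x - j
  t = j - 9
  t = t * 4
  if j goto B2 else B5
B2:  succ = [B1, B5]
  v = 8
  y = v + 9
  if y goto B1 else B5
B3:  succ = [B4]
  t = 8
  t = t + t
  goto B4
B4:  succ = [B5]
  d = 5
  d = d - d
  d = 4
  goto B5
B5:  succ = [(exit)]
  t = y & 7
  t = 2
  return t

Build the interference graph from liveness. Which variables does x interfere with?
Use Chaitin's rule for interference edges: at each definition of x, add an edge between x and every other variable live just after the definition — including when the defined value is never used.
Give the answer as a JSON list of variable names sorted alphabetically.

Answer: ["j", "y"]

Derivation:
Block summaries:
  B0 def {y} use ∅
  B1 def {j,t,x} use ∅
  B2 def {v,y} use ∅
  B3 def {t} use ∅
  B4 def {d} use ∅
  B5 def {t} use {y}

Live sets:
  B0: in=∅ out={y}
  B1: in={y} out={y}
  B2: in=∅ out={y}
  B3: in={y} out={y}
  B4: in={y} out={y}
  B5: in={y} out=∅

Interfere edges:
  d: {y}
  j: {t,x,y}
  t: {j,y}
  v: ∅
  x: {j,y}
  y: {d,j,t,x}

N(x) = ["j", "y"]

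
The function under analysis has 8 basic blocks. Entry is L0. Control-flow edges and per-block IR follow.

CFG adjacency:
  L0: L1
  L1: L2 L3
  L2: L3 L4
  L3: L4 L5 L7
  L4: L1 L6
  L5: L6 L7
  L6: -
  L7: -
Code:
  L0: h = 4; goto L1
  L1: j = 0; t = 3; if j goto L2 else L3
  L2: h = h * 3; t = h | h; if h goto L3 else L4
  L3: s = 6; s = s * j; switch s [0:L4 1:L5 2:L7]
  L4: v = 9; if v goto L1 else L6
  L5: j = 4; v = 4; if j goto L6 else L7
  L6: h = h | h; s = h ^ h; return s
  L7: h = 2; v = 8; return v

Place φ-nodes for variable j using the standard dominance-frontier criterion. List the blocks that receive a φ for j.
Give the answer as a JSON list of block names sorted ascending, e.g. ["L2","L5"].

idom tree: L1←L0 L2←L1 L3←L1 L4←L1 L5←L3 L6←L1 L7←L3
Dom∩ at merges:
  L1: preds {L0,L4}: {L0} ∩ {L0,L1,L4} = {L0}; idom=L0
  L3: preds {L1,L2}: {L0,L1} ∩ {L0,L1,L2} = {L0,L1}; idom=L1
  L4: preds {L2,L3}: {L0,L1,L2} ∩ {L0,L1,L3} = {L0,L1}; idom=L1
  L6: preds {L4,L5}: {L0,L1,L4} ∩ {L0,L1,L3,L5} = {L0,L1}; idom=L1
  L7: preds {L3,L5}: {L0,L1,L3} ∩ {L0,L1,L3,L5} = {L0,L1,L3}; idom=L3

DF walk-up:
  L1←L0: walk · to L0
  L1←L4: walk L4→L1 to L0
  L3←L1: walk · to L1
  L3←L2: walk L2 to L1
  L4←L2: walk L2 to L1
  L4←L3: walk L3 to L1
  L6←L4: walk L4 to L1
  L6←L5: walk L5→L3 to L1
  L7←L3: walk · to L3
  L7←L5: walk L5 to L3
  DF(L0)=∅
  DF(L1)={L1}
  DF(L2)={L3,L4}
  DF(L3)={L4,L6}
  DF(L4)={L1,L6}
  DF(L5)={L6,L7}
  DF(L6)=∅
  DF(L7)=∅

φ for j: defs {L1,L5}
  DF⁺ = {L1,L6,L7}

Answer: ["L1", "L6", "L7"]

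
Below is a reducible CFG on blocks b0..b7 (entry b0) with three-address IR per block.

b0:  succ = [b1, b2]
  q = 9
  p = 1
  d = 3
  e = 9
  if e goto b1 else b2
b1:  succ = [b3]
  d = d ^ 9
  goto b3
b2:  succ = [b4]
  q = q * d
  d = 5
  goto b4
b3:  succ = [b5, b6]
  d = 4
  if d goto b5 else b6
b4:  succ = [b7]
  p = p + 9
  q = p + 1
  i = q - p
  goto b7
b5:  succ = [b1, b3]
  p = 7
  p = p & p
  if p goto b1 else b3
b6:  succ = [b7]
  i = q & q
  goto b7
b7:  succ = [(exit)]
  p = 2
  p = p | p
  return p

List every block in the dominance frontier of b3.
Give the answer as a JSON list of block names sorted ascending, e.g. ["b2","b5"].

idom tree: b1←b0 b2←b0 b3←b1 b4←b2 b5←b3 b6←b3 b7←b0
Join-block Dom:
  b1: preds {b0,b5}: {b0} ∩ {b0,b1,b3,b5} = {b0}; idom=b0
  b3: preds {b1,b5}: {b0,b1} ∩ {b0,b1,b3,b5} = {b0,b1}; idom=b1
  b7: preds {b4,b6}: {b0,b2,b4} ∩ {b0,b1,b3,b6} = {b0}; idom=b0

DF walk-up:
  b1←b0: walk · to b0
  b1←b5: walk b5→b3→b1 to b0
  b3←b1: walk · to b1
  b3←b5: walk b5→b3 to b1
  b7←b4: walk b4→b2 to b0
  b7←b6: walk b6→b3→b1 to b0
  b0 → ∅
  b1 → {b1,b7}
  b2 → {b7}
  b3 → {b1,b3,b7}
  b4 → {b7}
  b5 → {b1,b3}
  b6 → {b7}
  b7 → ∅

DF(b3) = ["b1", "b3", "b7"]

Answer: ["b1", "b3", "b7"]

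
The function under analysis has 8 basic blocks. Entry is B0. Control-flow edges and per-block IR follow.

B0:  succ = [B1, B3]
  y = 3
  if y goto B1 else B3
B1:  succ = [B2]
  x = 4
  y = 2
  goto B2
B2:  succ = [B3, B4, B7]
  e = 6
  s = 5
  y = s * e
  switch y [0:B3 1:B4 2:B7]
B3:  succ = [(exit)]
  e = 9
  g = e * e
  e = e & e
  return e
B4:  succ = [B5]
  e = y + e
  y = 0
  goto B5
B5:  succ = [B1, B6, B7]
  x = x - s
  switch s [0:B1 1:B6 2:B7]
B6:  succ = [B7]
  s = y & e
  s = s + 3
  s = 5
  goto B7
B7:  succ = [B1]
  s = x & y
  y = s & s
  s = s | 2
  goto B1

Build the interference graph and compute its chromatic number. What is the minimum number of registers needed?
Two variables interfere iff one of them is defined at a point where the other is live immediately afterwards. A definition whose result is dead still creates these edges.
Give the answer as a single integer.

def/use:
  B0: {y} / ∅
  B1: {x,y} / ∅
  B2: {e,s,y} / ∅
  B3: {e,g} / ∅
  B4: {e,y} / {e,y}
  B5: {x} / {s,x}
  B6: {s} / {e,y}
  B7: {s,y} / {x,y}

Backward fixpoint:
  B0 li=∅ lo=∅
  B1 li=∅ lo={x}
  B2 li={x} lo={e,s,x,y}
  B3 li=∅ lo=∅
  B4 li={e,s,x,y} lo={e,s,x,y}
  B5 li={e,s,x,y} lo={e,x,y}
  B6 li={e,x,y} lo={x,y}
  B7 li={x,y} lo=∅

Interference:
  e — {g,s,x,y}
  g — {e}
  s — {e,x,y}
  x — {e,s,y}
  y — {e,s,x}

Registers:
  clique {e,s,x,y} ⇒ need ≥ 4
  assign e→c0 g→c1 s→c1 x→c2 y→c3 — no edge inside a register ⇒ χ ≤ 4
  χ = 4

Answer: 4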